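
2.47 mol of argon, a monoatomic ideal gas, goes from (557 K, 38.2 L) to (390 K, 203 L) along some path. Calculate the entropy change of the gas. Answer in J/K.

ΔS = 23.3 J/K

Entropy is a state function: ΔS = nC_V ln(T₂/T₁) + nR ln(V₂/V₁), with C_V = 3R/2 = 12.47 J mol⁻¹ K⁻¹ for a monoatomic ideal gas.
ΔS = 2.47 × [12.47 × ln(390/557) + 8.314 × ln(203/38.2)] = 23.3 J/K.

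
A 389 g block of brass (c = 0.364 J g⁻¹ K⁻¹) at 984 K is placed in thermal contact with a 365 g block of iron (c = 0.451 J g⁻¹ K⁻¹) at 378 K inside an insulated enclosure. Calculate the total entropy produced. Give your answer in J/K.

Energy balance: T_f = (m₁c₁T₁ + m₂c₂T₂)/(m₁c₁ + m₂c₂) = 658.22 K.
ΔS₁ = m₁c₁ ln(T_f/T₁) = 141.596 × ln(658.22/984) = -56.93 J/K.
ΔS₂ = m₂c₂ ln(T_f/T₂) = 164.615 × ln(658.22/378) = 91.3 J/K.
ΔS_total = -56.93 + 91.3 = 34.4 J/K.

ΔS_total = 34.4 J/K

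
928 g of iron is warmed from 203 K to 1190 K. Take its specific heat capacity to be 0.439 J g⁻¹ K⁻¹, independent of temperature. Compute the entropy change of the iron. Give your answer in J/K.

ΔS = 720 J/K

ΔS = ∫dQ_rev/T = m c ln(T₂/T₁) = 928 × 0.439 × ln(1190/203) = 720 J/K.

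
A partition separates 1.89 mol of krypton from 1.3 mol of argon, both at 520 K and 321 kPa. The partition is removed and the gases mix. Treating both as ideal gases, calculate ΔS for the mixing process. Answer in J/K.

Mole fractions: x_A = 1.89/3.19 = 0.592, x_B = 0.408.
ΔS_mix = −R(n_A ln x_A + n_B ln x_B) = −8.314 × (1.89 ln 0.592 + 1.3 ln 0.408) = 17.9 J/K.

ΔS_mix = 17.9 J/K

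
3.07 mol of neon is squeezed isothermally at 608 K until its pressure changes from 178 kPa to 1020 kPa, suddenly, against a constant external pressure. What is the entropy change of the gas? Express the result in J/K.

Entropy is a state function, so ΔS_gas depends only on the end states.
For an isothermal ideal gas ΔS_gas = nR ln(P₁/P₂) = 3.07 × 8.314 × ln(178/1020) = -44.6 J/K.

ΔS_gas = -44.6 J/K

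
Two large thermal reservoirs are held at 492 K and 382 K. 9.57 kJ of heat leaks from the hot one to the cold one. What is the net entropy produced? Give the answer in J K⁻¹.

ΔS_hot = −Q/T_H = −9570/492 = -19.45 J/K and ΔS_cold = +Q/T_C = 9570/382 = 25.05 J/K.
ΔS_total = -19.45 + 25.05 = 5.6 J/K, positive as the second law requires.

ΔS_total = 5.6 J/K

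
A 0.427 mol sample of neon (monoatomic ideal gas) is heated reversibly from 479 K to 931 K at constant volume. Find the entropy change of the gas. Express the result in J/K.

At constant volume, ΔS = nC_V ln(T₂/T₁) with C_V = 3R/2 = 12.47 J mol⁻¹ K⁻¹.
ΔS = 0.427 × 12.47 × ln(931/479) = 3.54 J/K.

ΔS = 3.54 J/K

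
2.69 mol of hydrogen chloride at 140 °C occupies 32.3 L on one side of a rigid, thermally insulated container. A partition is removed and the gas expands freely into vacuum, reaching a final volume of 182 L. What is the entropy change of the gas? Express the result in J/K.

For an ideal gas in free expansion Q = 0 and W = 0, so T is unchanged.
Entropy is a state function; using a reversible isothermal path, ΔS_gas = nR ln(V₂/V₁) = 2.69 × 8.314 × ln(182/32.3) = 38.7 J/K.

ΔS_gas = 38.7 J/K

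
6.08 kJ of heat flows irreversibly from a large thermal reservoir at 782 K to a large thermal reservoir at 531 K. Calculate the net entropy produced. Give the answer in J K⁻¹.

ΔS_total = 3.68 J/K

ΔS_hot = −Q/T_H = −6080/782 = -7.7749 J/K and ΔS_cold = +Q/T_C = 6080/531 = 11.45 J/K.
ΔS_total = -7.7749 + 11.45 = 3.68 J/K, positive as the second law requires.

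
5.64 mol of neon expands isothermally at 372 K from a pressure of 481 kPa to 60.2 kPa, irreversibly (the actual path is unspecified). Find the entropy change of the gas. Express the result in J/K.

ΔS_gas = 97.4 J/K

Entropy is a state function, so ΔS_gas depends only on the end states.
For an isothermal ideal gas ΔS_gas = nR ln(P₁/P₂) = 5.64 × 8.314 × ln(481/60.2) = 97.4 J/K.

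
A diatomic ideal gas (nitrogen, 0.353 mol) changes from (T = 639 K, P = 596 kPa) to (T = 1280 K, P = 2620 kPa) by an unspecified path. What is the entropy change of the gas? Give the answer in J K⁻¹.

ΔS = 2.79 J/K

ΔS = nC_p ln(T₂/T₁) − nR ln(P₂/P₁), with C_p = 7R/2 = 29.1 J mol⁻¹ K⁻¹ for a diatomic ideal gas.
ΔS = 0.353 × [29.1 × ln(1280/639) − 8.314 × ln(2620/596)] = 2.79 J/K.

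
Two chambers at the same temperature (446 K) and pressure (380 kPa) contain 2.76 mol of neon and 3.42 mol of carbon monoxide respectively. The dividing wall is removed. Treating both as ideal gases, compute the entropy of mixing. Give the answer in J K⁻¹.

Mole fractions: x_A = 2.76/6.18 = 0.447, x_B = 0.553.
ΔS_mix = −R(n_A ln x_A + n_B ln x_B) = −8.314 × (2.76 ln 0.447 + 3.42 ln 0.553) = 35.3 J/K.

ΔS_mix = 35.3 J/K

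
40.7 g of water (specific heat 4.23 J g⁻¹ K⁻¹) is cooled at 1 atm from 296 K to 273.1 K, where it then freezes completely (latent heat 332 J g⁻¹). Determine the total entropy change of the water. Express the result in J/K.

Cooling step: ΔS₁ = m c ln(T_tr/T_i) = 40.7 × 4.23 × ln(273.1/296) = -13.86 J/K.
Phase change: ΔS₂ = −mL/T_tr = −40.7 × 332 / 273.1 = -49.48 J/K.
ΔS_total = (-13.86) + (-49.48) = -63.3 J/K.

ΔS = -63.3 J/K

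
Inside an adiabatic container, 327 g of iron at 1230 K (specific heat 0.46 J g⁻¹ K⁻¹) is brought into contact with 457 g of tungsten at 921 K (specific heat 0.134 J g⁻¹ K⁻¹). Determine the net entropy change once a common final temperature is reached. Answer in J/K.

ΔS_total = 1.74 J/K

Energy balance: T_f = (m₁c₁T₁ + m₂c₂T₂)/(m₁c₁ + m₂c₂) = 1140.6 K.
ΔS₁ = m₁c₁ ln(T_f/T₁) = 150.42 × ln(1140.6/1230) = -11.351 J/K.
ΔS₂ = m₂c₂ ln(T_f/T₂) = 61.238 × ln(1140.6/921) = 13.096 J/K.
ΔS_total = -11.351 + 13.096 = 1.74 J/K.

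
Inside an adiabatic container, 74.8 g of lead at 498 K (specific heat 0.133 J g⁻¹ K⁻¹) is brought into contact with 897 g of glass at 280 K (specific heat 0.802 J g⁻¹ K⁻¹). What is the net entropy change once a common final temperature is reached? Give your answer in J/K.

Energy balance: T_f = (m₁c₁T₁ + m₂c₂T₂)/(m₁c₁ + m₂c₂) = 282.97 K.
ΔS₁ = m₁c₁ ln(T_f/T₁) = 9.9484 × ln(282.97/498) = -5.623 J/K.
ΔS₂ = m₂c₂ ln(T_f/T₂) = 719.394 × ln(282.97/280) = 7.6 J/K.
ΔS_total = -5.623 + 7.6 = 1.98 J/K.

ΔS_total = 1.98 J/K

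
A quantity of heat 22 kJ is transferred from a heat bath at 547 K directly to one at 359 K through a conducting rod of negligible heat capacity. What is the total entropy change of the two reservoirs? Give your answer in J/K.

ΔS_total = 21.1 J/K

ΔS_hot = −Q/T_H = −22000/547 = -40.22 J/K and ΔS_cold = +Q/T_C = 22000/359 = 61.28 J/K.
ΔS_total = -40.22 + 61.28 = 21.1 J/K, positive as the second law requires.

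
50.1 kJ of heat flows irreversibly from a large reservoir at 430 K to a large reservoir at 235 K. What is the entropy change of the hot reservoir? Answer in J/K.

The hot reservoir loses heat Q, so ΔS_hot = −Q/T_H = −50100/430 = -117 J/K.

ΔS_hot = -117 J/K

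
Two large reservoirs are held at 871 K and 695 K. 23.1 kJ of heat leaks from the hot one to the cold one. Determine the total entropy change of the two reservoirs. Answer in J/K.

ΔS_hot = −Q/T_H = −23100/871 = -26.52 J/K and ΔS_cold = +Q/T_C = 23100/695 = 33.24 J/K.
ΔS_total = -26.52 + 33.24 = 6.72 J/K, positive as the second law requires.

ΔS_total = 6.72 J/K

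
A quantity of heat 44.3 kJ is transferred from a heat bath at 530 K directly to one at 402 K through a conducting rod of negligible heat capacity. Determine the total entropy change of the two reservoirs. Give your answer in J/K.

ΔS_total = 26.6 J/K

ΔS_hot = −Q/T_H = −44300/530 = -83.58 J/K and ΔS_cold = +Q/T_C = 44300/402 = 110.2 J/K.
ΔS_total = -83.58 + 110.2 = 26.6 J/K, positive as the second law requires.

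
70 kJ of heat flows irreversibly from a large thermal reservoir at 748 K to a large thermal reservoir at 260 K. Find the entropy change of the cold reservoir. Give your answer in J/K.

The cold reservoir gains heat Q, so ΔS_cold = +Q/T_C = 70000/260 = 269 J/K.

ΔS_cold = 269 J/K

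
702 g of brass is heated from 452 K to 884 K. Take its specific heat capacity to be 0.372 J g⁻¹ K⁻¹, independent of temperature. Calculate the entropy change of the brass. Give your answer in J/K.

ΔS = ∫dQ_rev/T = m c ln(T₂/T₁) = 702 × 0.372 × ln(884/452) = 175 J/K.

ΔS = 175 J/K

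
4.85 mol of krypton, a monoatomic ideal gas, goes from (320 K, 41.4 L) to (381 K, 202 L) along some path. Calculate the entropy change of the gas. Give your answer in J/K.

ΔS = 74.5 J/K

Entropy is a state function: ΔS = nC_V ln(T₂/T₁) + nR ln(V₂/V₁), with C_V = 3R/2 = 12.47 J mol⁻¹ K⁻¹ for a monoatomic ideal gas.
ΔS = 4.85 × [12.47 × ln(381/320) + 8.314 × ln(202/41.4)] = 74.5 J/K.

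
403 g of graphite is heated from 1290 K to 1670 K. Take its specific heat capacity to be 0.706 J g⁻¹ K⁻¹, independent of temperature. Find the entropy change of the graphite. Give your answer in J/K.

ΔS = 73.5 J/K

ΔS = ∫dQ_rev/T = m c ln(T₂/T₁) = 403 × 0.706 × ln(1670/1290) = 73.5 J/K.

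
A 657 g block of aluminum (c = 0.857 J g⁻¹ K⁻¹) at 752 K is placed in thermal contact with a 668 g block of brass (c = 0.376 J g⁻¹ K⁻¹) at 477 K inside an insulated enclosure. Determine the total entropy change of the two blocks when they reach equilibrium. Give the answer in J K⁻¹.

Energy balance: T_f = (m₁c₁T₁ + m₂c₂T₂)/(m₁c₁ + m₂c₂) = 667.17 K.
ΔS₁ = m₁c₁ ln(T_f/T₁) = 563.049 × ln(667.17/752) = -67.39 J/K.
ΔS₂ = m₂c₂ ln(T_f/T₂) = 251.168 × ln(667.17/477) = 84.27 J/K.
ΔS_total = -67.39 + 84.27 = 16.9 J/K.

ΔS_total = 16.9 J/K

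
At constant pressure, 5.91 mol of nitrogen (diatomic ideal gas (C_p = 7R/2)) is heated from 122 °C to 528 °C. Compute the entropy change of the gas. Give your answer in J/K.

In kelvin: T₁ = 395.15 K, T₂ = 801.15 K. At constant pressure, ΔS = nC_p ln(T₂/T₁) with C_p = 7R/2 = 29.1 J mol⁻¹ K⁻¹.
ΔS = 5.91 × 29.1 × ln(801.15/395.15) = 122 J/K.

ΔS = 122 J/K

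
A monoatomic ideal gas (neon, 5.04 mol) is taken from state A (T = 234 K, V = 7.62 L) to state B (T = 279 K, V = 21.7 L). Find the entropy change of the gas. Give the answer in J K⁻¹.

Entropy is a state function: ΔS = nC_V ln(T₂/T₁) + nR ln(V₂/V₁), with C_V = 3R/2 = 12.47 J mol⁻¹ K⁻¹ for a monoatomic ideal gas.
ΔS = 5.04 × [12.47 × ln(279/234) + 8.314 × ln(21.7/7.62)] = 54.9 J/K.

ΔS = 54.9 J/K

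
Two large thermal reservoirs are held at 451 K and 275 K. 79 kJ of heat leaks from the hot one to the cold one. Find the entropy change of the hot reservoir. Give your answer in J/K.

The hot reservoir loses heat Q, so ΔS_hot = −Q/T_H = −79000/451 = -175 J/K.

ΔS_hot = -175 J/K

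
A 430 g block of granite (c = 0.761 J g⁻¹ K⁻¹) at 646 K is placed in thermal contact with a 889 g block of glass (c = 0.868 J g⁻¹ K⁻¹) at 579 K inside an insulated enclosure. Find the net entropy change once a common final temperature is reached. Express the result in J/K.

Energy balance: T_f = (m₁c₁T₁ + m₂c₂T₂)/(m₁c₁ + m₂c₂) = 598.95 K.
ΔS₁ = m₁c₁ ln(T_f/T₁) = 327.23 × ln(598.95/646) = -24.74 J/K.
ΔS₂ = m₂c₂ ln(T_f/T₂) = 771.652 × ln(598.95/579) = 26.14 J/K.
ΔS_total = -24.74 + 26.14 = 1.4 J/K.

ΔS_total = 1.4 J/K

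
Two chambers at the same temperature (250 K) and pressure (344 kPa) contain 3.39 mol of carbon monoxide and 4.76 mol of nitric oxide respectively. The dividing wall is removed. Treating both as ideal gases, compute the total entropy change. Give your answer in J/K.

ΔS_mix = 46 J/K

Mole fractions: x_A = 3.39/8.15 = 0.416, x_B = 0.584.
ΔS_mix = −R(n_A ln x_A + n_B ln x_B) = −8.314 × (3.39 ln 0.416 + 4.76 ln 0.584) = 46 J/K.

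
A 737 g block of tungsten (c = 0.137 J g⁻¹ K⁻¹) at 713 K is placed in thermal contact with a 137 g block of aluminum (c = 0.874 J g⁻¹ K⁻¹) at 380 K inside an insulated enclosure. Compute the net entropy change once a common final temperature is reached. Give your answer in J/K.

ΔS_total = 10.9 J/K

Energy balance: T_f = (m₁c₁T₁ + m₂c₂T₂)/(m₁c₁ + m₂c₂) = 532.34 K.
ΔS₁ = m₁c₁ ln(T_f/T₁) = 100.969 × ln(532.34/713) = -29.5 J/K.
ΔS₂ = m₂c₂ ln(T_f/T₂) = 119.738 × ln(532.34/380) = 40.37 J/K.
ΔS_total = -29.5 + 40.37 = 10.9 J/K.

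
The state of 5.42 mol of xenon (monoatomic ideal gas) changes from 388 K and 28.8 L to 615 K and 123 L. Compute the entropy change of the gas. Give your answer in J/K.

Entropy is a state function: ΔS = nC_V ln(T₂/T₁) + nR ln(V₂/V₁), with C_V = 3R/2 = 12.47 J mol⁻¹ K⁻¹ for a monoatomic ideal gas.
ΔS = 5.42 × [12.47 × ln(615/388) + 8.314 × ln(123/28.8)] = 96.6 J/K.

ΔS = 96.6 J/K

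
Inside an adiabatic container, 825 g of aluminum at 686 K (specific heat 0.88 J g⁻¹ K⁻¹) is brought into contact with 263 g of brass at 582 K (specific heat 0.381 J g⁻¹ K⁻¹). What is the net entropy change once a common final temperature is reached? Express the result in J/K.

Energy balance: T_f = (m₁c₁T₁ + m₂c₂T₂)/(m₁c₁ + m₂c₂) = 673.39 K.
ΔS₁ = m₁c₁ ln(T_f/T₁) = 726 × ln(673.39/686) = -13.47 J/K.
ΔS₂ = m₂c₂ ln(T_f/T₂) = 100.203 × ln(673.39/582) = 14.61 J/K.
ΔS_total = -13.47 + 14.61 = 1.14 J/K.

ΔS_total = 1.14 J/K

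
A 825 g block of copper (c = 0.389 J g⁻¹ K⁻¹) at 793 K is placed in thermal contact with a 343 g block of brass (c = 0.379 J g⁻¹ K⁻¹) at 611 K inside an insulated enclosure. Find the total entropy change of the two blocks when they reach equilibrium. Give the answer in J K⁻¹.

Energy balance: T_f = (m₁c₁T₁ + m₂c₂T₂)/(m₁c₁ + m₂c₂) = 740.53 K.
ΔS₁ = m₁c₁ ln(T_f/T₁) = 320.925 × ln(740.53/793) = -21.969 J/K.
ΔS₂ = m₂c₂ ln(T_f/T₂) = 129.997 × ln(740.53/611) = 24.995 J/K.
ΔS_total = -21.969 + 24.995 = 3.03 J/K.

ΔS_total = 3.03 J/K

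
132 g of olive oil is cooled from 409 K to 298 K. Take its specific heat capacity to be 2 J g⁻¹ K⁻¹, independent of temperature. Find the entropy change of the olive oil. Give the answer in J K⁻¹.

ΔS = ∫dQ_rev/T = m c ln(T₂/T₁) = 132 × 2 × ln(298/409) = -83.6 J/K.

ΔS = -83.6 J/K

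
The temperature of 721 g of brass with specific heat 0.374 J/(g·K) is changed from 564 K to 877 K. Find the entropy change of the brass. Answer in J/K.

ΔS = ∫dQ_rev/T = m c ln(T₂/T₁) = 721 × 0.374 × ln(877/564) = 119 J/K.

ΔS = 119 J/K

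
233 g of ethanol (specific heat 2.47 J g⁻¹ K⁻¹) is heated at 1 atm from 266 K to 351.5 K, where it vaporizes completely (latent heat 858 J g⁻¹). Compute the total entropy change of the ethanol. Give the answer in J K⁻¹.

ΔS = 729 J/K

Warming step: ΔS₁ = m c ln(T_tr/T_i) = 233 × 2.47 × ln(351.5/266) = 160.4 J/K.
Phase change: ΔS₂ = +mL/T_tr = 233 × 858 / 351.5 = 568.7 J/K.
ΔS_total = (160.4) + (568.7) = 729 J/K.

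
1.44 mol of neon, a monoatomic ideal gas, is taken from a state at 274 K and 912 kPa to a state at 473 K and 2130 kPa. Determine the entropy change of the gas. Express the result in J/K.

ΔS = 6.19 J/K

ΔS = nC_p ln(T₂/T₁) − nR ln(P₂/P₁), with C_p = 5R/2 = 20.79 J mol⁻¹ K⁻¹ for a monoatomic ideal gas.
ΔS = 1.44 × [20.79 × ln(473/274) − 8.314 × ln(2130/912)] = 6.19 J/K.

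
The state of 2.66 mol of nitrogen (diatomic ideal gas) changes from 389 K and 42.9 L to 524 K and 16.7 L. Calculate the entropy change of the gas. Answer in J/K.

Entropy is a state function: ΔS = nC_V ln(T₂/T₁) + nR ln(V₂/V₁), with C_V = 5R/2 = 20.79 J mol⁻¹ K⁻¹ for a diatomic ideal gas.
ΔS = 2.66 × [20.79 × ln(524/389) + 8.314 × ln(16.7/42.9)] = -4.39 J/K.

ΔS = -4.39 J/K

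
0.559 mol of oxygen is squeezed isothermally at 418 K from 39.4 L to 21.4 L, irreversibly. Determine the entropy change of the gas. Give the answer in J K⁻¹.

Entropy is a state function, so ΔS_gas depends only on the end states.
For an isothermal ideal gas ΔS_gas = nR ln(V₂/V₁) = 0.559 × 8.314 × ln(21.4/39.4) = -2.84 J/K.

ΔS_gas = -2.84 J/K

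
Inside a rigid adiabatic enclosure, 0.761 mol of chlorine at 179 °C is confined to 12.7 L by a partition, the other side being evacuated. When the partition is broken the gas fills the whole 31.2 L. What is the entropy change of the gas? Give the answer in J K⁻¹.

No heat is exchanged and no work is done, so the ideal-gas temperature stays constant.
Entropy is a state function; using a reversible isothermal path, ΔS_gas = nR ln(V₂/V₁) = 0.761 × 8.314 × ln(31.2/12.7) = 5.69 J/K.

ΔS_gas = 5.69 J/K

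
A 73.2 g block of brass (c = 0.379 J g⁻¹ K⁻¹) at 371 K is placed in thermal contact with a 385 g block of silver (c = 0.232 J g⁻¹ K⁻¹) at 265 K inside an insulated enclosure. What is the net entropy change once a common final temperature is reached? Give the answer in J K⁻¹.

Energy balance: T_f = (m₁c₁T₁ + m₂c₂T₂)/(m₁c₁ + m₂c₂) = 290.12 K.
ΔS₁ = m₁c₁ ln(T_f/T₁) = 27.7428 × ln(290.12/371) = -6.822 J/K.
ΔS₂ = m₂c₂ ln(T_f/T₂) = 89.32 × ln(290.12/265) = 8.09 J/K.
ΔS_total = -6.822 + 8.09 = 1.27 J/K.

ΔS_total = 1.27 J/K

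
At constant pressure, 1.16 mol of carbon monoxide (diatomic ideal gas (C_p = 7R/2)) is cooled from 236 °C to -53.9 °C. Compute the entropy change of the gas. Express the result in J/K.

ΔS = -28.4 J/K

In kelvin: T₁ = 509.15 K, T₂ = 219.25 K. At constant pressure, ΔS = nC_p ln(T₂/T₁) with C_p = 7R/2 = 29.1 J mol⁻¹ K⁻¹.
ΔS = 1.16 × 29.1 × ln(219.25/509.15) = -28.4 J/K.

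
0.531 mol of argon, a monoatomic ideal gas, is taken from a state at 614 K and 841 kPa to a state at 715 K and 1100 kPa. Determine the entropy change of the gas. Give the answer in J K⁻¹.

ΔS = nC_p ln(T₂/T₁) − nR ln(P₂/P₁), with C_p = 5R/2 = 20.79 J mol⁻¹ K⁻¹ for a monoatomic ideal gas.
ΔS = 0.531 × [20.79 × ln(715/614) − 8.314 × ln(1100/841)] = 0.496 J/K.

ΔS = 0.496 J/K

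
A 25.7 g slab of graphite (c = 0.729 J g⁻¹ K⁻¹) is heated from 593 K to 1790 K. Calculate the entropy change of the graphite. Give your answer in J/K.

ΔS = 20.7 J/K

ΔS = ∫dQ_rev/T = m c ln(T₂/T₁) = 25.7 × 0.729 × ln(1790/593) = 20.7 J/K.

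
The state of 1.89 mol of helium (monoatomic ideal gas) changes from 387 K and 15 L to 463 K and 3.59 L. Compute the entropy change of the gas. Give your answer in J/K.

Entropy is a state function: ΔS = nC_V ln(T₂/T₁) + nR ln(V₂/V₁), with C_V = 3R/2 = 12.47 J mol⁻¹ K⁻¹ for a monoatomic ideal gas.
ΔS = 1.89 × [12.47 × ln(463/387) + 8.314 × ln(3.59/15)] = -18.2 J/K.

ΔS = -18.2 J/K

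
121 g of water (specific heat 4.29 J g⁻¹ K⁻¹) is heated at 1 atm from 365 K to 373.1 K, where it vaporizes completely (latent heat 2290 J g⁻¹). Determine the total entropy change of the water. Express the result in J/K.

ΔS = 754 J/K

Warming step: ΔS₁ = m c ln(T_tr/T_i) = 121 × 4.29 × ln(373.1/365) = 11.39 J/K.
Phase change: ΔS₂ = +mL/T_tr = 121 × 2290 / 373.1 = 742.7 J/K.
ΔS_total = (11.39) + (742.7) = 754 J/K.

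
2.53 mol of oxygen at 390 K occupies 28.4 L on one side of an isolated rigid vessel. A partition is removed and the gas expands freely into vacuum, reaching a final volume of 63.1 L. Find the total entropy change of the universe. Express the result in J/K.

ΔS_universe = 16.8 J/K

For an ideal gas in free expansion Q = 0 and W = 0, so T is unchanged.
Entropy is a state function; using a reversible isothermal path, ΔS_gas = nR ln(V₂/V₁) = 2.53 × 8.314 × ln(63.1/28.4) = 16.8 J/K.
The insulated surroundings exchange no heat, so ΔS_surr = 0 and ΔS_universe = ΔS_gas.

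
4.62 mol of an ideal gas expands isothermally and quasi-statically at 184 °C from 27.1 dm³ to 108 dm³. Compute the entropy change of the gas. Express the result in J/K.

For an isothermal ideal gas ΔS_gas = nR ln(V₂/V₁) = 4.62 × 8.314 × ln(108/27.1) = 53.1 J/K.

ΔS_gas = 53.1 J/K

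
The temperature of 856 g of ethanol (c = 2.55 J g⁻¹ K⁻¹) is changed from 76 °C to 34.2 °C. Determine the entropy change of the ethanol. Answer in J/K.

ΔS = -278 J/K

In kelvin: T₁ = 349.15 K, T₂ = 307.35 K. ΔS = ∫dQ_rev/T = m c ln(T₂/T₁) = 856 × 2.55 × ln(307.35/349.15) = -278 J/K.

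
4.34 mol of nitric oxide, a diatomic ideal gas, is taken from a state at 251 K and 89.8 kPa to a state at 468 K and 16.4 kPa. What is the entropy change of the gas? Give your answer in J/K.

ΔS = nC_p ln(T₂/T₁) − nR ln(P₂/P₁), with C_p = 7R/2 = 29.1 J mol⁻¹ K⁻¹ for a diatomic ideal gas.
ΔS = 4.34 × [29.1 × ln(468/251) − 8.314 × ln(16.4/89.8)] = 140 J/K.

ΔS = 140 J/K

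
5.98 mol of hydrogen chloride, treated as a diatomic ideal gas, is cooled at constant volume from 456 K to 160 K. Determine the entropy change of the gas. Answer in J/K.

ΔS = -130 J/K

At constant volume, ΔS = nC_V ln(T₂/T₁) with C_V = 5R/2 = 20.79 J mol⁻¹ K⁻¹.
ΔS = 5.98 × 20.79 × ln(160/456) = -130 J/K.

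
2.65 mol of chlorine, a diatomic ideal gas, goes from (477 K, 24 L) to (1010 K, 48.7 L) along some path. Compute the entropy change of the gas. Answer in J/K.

Entropy is a state function: ΔS = nC_V ln(T₂/T₁) + nR ln(V₂/V₁), with C_V = 5R/2 = 20.79 J mol⁻¹ K⁻¹ for a diatomic ideal gas.
ΔS = 2.65 × [20.79 × ln(1010/477) + 8.314 × ln(48.7/24)] = 56.9 J/K.

ΔS = 56.9 J/K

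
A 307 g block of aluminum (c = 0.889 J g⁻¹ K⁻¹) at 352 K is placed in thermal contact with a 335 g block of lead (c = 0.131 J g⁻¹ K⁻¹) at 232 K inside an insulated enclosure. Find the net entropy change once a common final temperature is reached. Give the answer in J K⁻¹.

ΔS_total = 2.97 J/K

Energy balance: T_f = (m₁c₁T₁ + m₂c₂T₂)/(m₁c₁ + m₂c₂) = 335.38 K.
ΔS₁ = m₁c₁ ln(T_f/T₁) = 272.923 × ln(335.38/352) = -13.2 J/K.
ΔS₂ = m₂c₂ ln(T_f/T₂) = 43.885 × ln(335.38/232) = 16.17 J/K.
ΔS_total = -13.2 + 16.17 = 2.97 J/K.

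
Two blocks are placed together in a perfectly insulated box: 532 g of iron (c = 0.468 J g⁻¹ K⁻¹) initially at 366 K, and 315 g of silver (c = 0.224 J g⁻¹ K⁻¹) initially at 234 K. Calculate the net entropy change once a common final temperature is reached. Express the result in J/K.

ΔS_total = 5.04 J/K

Energy balance: T_f = (m₁c₁T₁ + m₂c₂T₂)/(m₁c₁ + m₂c₂) = 336.85 K.
ΔS₁ = m₁c₁ ln(T_f/T₁) = 248.976 × ln(336.85/366) = -20.663 J/K.
ΔS₂ = m₂c₂ ln(T_f/T₂) = 70.56 × ln(336.85/234) = 25.707 J/K.
ΔS_total = -20.663 + 25.707 = 5.04 J/K.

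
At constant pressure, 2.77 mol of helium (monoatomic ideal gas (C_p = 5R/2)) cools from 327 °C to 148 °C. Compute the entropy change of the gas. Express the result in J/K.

ΔS = -20.4 J/K

In kelvin: T₁ = 600.15 K, T₂ = 421.15 K. At constant pressure, ΔS = nC_p ln(T₂/T₁) with C_p = 5R/2 = 20.79 J mol⁻¹ K⁻¹.
ΔS = 2.77 × 20.79 × ln(421.15/600.15) = -20.4 J/K.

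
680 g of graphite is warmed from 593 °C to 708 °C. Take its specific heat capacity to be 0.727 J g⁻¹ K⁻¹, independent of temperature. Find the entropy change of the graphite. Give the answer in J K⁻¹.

In kelvin: T₁ = 866.15 K, T₂ = 981.15 K. ΔS = ∫dQ_rev/T = m c ln(T₂/T₁) = 680 × 0.727 × ln(981.15/866.15) = 61.6 J/K.

ΔS = 61.6 J/K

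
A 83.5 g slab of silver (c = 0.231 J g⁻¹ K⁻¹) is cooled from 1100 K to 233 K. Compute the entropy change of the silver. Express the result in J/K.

ΔS = ∫dQ_rev/T = m c ln(T₂/T₁) = 83.5 × 0.231 × ln(233/1100) = -29.9 J/K.

ΔS = -29.9 J/K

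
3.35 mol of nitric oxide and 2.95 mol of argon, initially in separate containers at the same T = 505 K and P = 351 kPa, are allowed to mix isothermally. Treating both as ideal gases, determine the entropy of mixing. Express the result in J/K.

Mole fractions: x_A = 3.35/6.3 = 0.532, x_B = 0.468.
ΔS_mix = −R(n_A ln x_A + n_B ln x_B) = −8.314 × (3.35 ln 0.532 + 2.95 ln 0.468) = 36.2 J/K.

ΔS_mix = 36.2 J/K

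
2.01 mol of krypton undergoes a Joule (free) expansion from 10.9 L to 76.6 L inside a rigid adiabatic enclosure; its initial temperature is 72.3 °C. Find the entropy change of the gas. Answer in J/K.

ΔS_gas = 32.6 J/K

For an ideal gas in free expansion Q = 0 and W = 0, so T is unchanged.
Entropy is a state function; using a reversible isothermal path, ΔS_gas = nR ln(V₂/V₁) = 2.01 × 8.314 × ln(76.6/10.9) = 32.6 J/K.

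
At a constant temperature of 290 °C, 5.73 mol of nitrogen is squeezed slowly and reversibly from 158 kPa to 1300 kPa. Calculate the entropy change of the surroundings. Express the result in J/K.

ΔS_surr = 100 J/K

For an isothermal ideal gas ΔS_gas = nR ln(P₁/P₂) = 5.73 × 8.314 × ln(158/1300) = -100 J/K.
The process is reversible, so ΔS_surr = −ΔS_gas = 100 J/K and ΔS_universe = 0.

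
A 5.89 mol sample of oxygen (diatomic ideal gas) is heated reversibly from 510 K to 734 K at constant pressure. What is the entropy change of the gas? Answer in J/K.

ΔS = 62.4 J/K

At constant pressure, ΔS = nC_p ln(T₂/T₁) with C_p = 7R/2 = 29.1 J mol⁻¹ K⁻¹.
ΔS = 5.89 × 29.1 × ln(734/510) = 62.4 J/K.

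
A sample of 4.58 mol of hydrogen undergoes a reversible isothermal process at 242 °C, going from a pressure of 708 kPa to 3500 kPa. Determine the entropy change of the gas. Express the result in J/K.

For an isothermal ideal gas ΔS_gas = nR ln(P₁/P₂) = 4.58 × 8.314 × ln(708/3500) = -60.9 J/K.

ΔS_gas = -60.9 J/K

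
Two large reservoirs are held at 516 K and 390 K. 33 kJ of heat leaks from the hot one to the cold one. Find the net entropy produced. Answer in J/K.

ΔS_hot = −Q/T_H = −33000/516 = -63.95 J/K and ΔS_cold = +Q/T_C = 33000/390 = 84.62 J/K.
ΔS_total = -63.95 + 84.62 = 20.7 J/K, positive as the second law requires.

ΔS_total = 20.7 J/K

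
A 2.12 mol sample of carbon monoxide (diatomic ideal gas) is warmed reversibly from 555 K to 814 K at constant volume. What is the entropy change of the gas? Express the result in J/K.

ΔS = 16.9 J/K

At constant volume, ΔS = nC_V ln(T₂/T₁) with C_V = 5R/2 = 20.79 J mol⁻¹ K⁻¹.
ΔS = 2.12 × 20.79 × ln(814/555) = 16.9 J/K.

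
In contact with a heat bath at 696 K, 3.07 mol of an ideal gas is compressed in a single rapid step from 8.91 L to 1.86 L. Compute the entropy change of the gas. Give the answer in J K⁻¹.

Entropy is a state function, so ΔS_gas depends only on the end states.
For an isothermal ideal gas ΔS_gas = nR ln(V₂/V₁) = 3.07 × 8.314 × ln(1.86/8.91) = -40 J/K.

ΔS_gas = -40 J/K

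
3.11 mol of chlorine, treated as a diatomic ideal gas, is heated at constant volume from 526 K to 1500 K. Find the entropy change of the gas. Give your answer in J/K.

ΔS = 67.7 J/K

At constant volume, ΔS = nC_V ln(T₂/T₁) with C_V = 5R/2 = 20.79 J mol⁻¹ K⁻¹.
ΔS = 3.11 × 20.79 × ln(1500/526) = 67.7 J/K.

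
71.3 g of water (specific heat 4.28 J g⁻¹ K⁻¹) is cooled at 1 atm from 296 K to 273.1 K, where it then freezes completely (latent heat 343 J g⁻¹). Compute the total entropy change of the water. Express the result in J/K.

ΔS = -114 J/K

Cooling step: ΔS₁ = m c ln(T_tr/T_i) = 71.3 × 4.28 × ln(273.1/296) = -24.57 J/K.
Phase change: ΔS₂ = −mL/T_tr = −71.3 × 343 / 273.1 = -89.55 J/K.
ΔS_total = (-24.57) + (-89.55) = -114 J/K.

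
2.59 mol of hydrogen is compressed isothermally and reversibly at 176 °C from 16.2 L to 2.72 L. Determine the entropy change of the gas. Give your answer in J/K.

For an isothermal ideal gas ΔS_gas = nR ln(V₂/V₁) = 2.59 × 8.314 × ln(2.72/16.2) = -38.4 J/K.

ΔS_gas = -38.4 J/K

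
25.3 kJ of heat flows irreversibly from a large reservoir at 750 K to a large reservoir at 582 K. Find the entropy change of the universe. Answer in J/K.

ΔS_hot = −Q/T_H = −25300/750 = -33.73 J/K and ΔS_cold = +Q/T_C = 25300/582 = 43.47 J/K.
ΔS_total = -33.73 + 43.47 = 9.74 J/K, positive as the second law requires.

ΔS_total = 9.74 J/K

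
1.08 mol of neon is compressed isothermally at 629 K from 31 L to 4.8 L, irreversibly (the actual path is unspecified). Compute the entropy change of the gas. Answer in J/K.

Entropy is a state function, so ΔS_gas depends only on the end states.
For an isothermal ideal gas ΔS_gas = nR ln(V₂/V₁) = 1.08 × 8.314 × ln(4.8/31) = -16.7 J/K.

ΔS_gas = -16.7 J/K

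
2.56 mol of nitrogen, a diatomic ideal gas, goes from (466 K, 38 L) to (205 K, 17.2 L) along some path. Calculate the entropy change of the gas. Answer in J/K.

Entropy is a state function: ΔS = nC_V ln(T₂/T₁) + nR ln(V₂/V₁), with C_V = 5R/2 = 20.79 J mol⁻¹ K⁻¹ for a diatomic ideal gas.
ΔS = 2.56 × [20.79 × ln(205/466) + 8.314 × ln(17.2/38)] = -60.6 J/K.

ΔS = -60.6 J/K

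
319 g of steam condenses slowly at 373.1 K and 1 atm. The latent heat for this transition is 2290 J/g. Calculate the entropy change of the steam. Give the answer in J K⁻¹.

ΔS = -1960 J/K

Heat released by the substance: Q = −mL = −319 × 2290 = −730510 J.
At constant T, ΔS = Q_rev/T = −730510 / 373.1 = -1960 J/K.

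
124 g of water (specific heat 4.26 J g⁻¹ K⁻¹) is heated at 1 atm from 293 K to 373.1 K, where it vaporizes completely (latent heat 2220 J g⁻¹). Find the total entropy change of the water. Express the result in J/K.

ΔS = 865 J/K

Warming step: ΔS₁ = m c ln(T_tr/T_i) = 124 × 4.26 × ln(373.1/293) = 127.66 J/K.
Phase change: ΔS₂ = +mL/T_tr = 124 × 2220 / 373.1 = 737.82 J/K.
ΔS_total = (127.66) + (737.82) = 865 J/K.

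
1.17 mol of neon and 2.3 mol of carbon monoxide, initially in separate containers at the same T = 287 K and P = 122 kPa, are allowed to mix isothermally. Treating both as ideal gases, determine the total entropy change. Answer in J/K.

ΔS_mix = 18.4 J/K

Mole fractions: x_A = 1.17/3.47 = 0.337, x_B = 0.663.
ΔS_mix = −R(n_A ln x_A + n_B ln x_B) = −8.314 × (1.17 ln 0.337 + 2.3 ln 0.663) = 18.4 J/K.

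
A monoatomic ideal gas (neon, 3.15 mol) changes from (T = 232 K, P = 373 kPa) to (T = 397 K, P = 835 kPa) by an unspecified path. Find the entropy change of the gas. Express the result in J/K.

ΔS = nC_p ln(T₂/T₁) − nR ln(P₂/P₁), with C_p = 5R/2 = 20.79 J mol⁻¹ K⁻¹ for a monoatomic ideal gas.
ΔS = 3.15 × [20.79 × ln(397/232) − 8.314 × ln(835/373)] = 14.1 J/K.

ΔS = 14.1 J/K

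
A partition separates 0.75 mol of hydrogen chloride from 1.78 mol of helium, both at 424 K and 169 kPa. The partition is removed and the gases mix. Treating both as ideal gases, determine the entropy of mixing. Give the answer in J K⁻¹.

Mole fractions: x_A = 0.75/2.53 = 0.296, x_B = 0.704.
ΔS_mix = −R(n_A ln x_A + n_B ln x_B) = −8.314 × (0.75 ln 0.296 + 1.78 ln 0.704) = 12.8 J/K.

ΔS_mix = 12.8 J/K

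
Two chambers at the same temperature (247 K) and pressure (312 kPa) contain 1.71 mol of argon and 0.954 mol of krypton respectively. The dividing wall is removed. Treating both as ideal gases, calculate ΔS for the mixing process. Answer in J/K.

ΔS_mix = 14.4 J/K

Mole fractions: x_A = 1.71/2.66 = 0.642, x_B = 0.358.
ΔS_mix = −R(n_A ln x_A + n_B ln x_B) = −8.314 × (1.71 ln 0.642 + 0.954 ln 0.358) = 14.4 J/K.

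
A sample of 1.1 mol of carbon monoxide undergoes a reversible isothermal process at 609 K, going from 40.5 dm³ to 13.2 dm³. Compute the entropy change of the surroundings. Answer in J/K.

ΔS_surr = 10.3 J/K

For an isothermal ideal gas ΔS_gas = nR ln(V₂/V₁) = 1.1 × 8.314 × ln(13.2/40.5) = -10.3 J/K.
The process is reversible, so ΔS_surr = −ΔS_gas = 10.3 J/K and ΔS_universe = 0.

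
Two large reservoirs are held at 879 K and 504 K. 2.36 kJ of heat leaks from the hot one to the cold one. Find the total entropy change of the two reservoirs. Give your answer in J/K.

ΔS_total = 2 J/K

ΔS_hot = −Q/T_H = −2360/879 = -2.685 J/K and ΔS_cold = +Q/T_C = 2360/504 = 4.683 J/K.
ΔS_total = -2.685 + 4.683 = 2 J/K, positive as the second law requires.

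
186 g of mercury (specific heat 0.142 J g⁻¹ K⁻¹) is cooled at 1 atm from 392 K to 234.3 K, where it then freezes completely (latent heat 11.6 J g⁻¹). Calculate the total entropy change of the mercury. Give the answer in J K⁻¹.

ΔS = -22.8 J/K

Cooling step: ΔS₁ = m c ln(T_tr/T_i) = 186 × 0.142 × ln(234.3/392) = -13.59 J/K.
Phase change: ΔS₂ = −mL/T_tr = −186 × 11.6 / 234.3 = -9.209 J/K.
ΔS_total = (-13.59) + (-9.209) = -22.8 J/K.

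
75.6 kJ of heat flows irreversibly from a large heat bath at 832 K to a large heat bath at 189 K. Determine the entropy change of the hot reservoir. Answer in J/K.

ΔS_hot = -90.9 J/K

The hot reservoir loses heat Q, so ΔS_hot = −Q/T_H = −75600/832 = -90.9 J/K.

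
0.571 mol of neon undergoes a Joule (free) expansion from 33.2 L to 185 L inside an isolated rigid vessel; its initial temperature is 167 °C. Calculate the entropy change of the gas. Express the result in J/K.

For an ideal gas in free expansion Q = 0 and W = 0, so T is unchanged.
Entropy is a state function; using a reversible isothermal path, ΔS_gas = nR ln(V₂/V₁) = 0.571 × 8.314 × ln(185/33.2) = 8.15 J/K.

ΔS_gas = 8.15 J/K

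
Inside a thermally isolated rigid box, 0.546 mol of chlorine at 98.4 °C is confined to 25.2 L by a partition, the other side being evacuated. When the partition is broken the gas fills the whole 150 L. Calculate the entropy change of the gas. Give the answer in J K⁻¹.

ΔS_gas = 8.1 J/K

No heat is exchanged and no work is done, so the ideal-gas temperature stays constant.
Entropy is a state function; using a reversible isothermal path, ΔS_gas = nR ln(V₂/V₁) = 0.546 × 8.314 × ln(150/25.2) = 8.1 J/K.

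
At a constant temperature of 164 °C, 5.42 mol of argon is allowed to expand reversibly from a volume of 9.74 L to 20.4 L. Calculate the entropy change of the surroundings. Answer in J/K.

For an isothermal ideal gas ΔS_gas = nR ln(V₂/V₁) = 5.42 × 8.314 × ln(20.4/9.74) = 33.3 J/K.
The process is reversible, so ΔS_surr = −ΔS_gas = -33.3 J/K and ΔS_universe = 0.

ΔS_surr = -33.3 J/K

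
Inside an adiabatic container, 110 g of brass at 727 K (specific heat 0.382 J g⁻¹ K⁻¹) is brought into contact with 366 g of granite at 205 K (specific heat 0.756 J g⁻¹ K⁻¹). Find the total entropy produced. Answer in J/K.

ΔS_total = 39.1 J/K

Energy balance: T_f = (m₁c₁T₁ + m₂c₂T₂)/(m₁c₁ + m₂c₂) = 273.82 K.
ΔS₁ = m₁c₁ ln(T_f/T₁) = 42.02 × ln(273.82/727) = -41.03 J/K.
ΔS₂ = m₂c₂ ln(T_f/T₂) = 276.696 × ln(273.82/205) = 80.09 J/K.
ΔS_total = -41.03 + 80.09 = 39.1 J/K.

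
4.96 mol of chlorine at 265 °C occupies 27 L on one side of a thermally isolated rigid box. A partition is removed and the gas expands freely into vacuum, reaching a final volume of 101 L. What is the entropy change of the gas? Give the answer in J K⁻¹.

ΔS_gas = 54.4 J/K

No heat is exchanged and no work is done, so the ideal-gas temperature stays constant.
Entropy is a state function; using a reversible isothermal path, ΔS_gas = nR ln(V₂/V₁) = 4.96 × 8.314 × ln(101/27) = 54.4 J/K.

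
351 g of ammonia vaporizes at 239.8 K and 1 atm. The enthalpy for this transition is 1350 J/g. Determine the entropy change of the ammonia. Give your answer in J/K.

ΔS = 1980 J/K

Heat absorbed by the substance: Q = mL = 351 × 1350 = 473850 J.
At constant T, ΔS = Q_rev/T = 473850 / 239.8 = 1980 J/K.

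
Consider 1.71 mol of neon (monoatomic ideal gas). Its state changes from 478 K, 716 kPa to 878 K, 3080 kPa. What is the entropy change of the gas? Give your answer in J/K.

ΔS = nC_p ln(T₂/T₁) − nR ln(P₂/P₁), with C_p = 5R/2 = 20.79 J mol⁻¹ K⁻¹ for a monoatomic ideal gas.
ΔS = 1.71 × [20.79 × ln(878/478) − 8.314 × ln(3080/716)] = 0.868 J/K.

ΔS = 0.868 J/K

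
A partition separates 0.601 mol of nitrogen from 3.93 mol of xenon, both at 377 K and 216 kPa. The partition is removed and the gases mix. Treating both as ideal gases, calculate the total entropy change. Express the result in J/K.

Mole fractions: x_A = 0.601/4.53 = 0.133, x_B = 0.867.
ΔS_mix = −R(n_A ln x_A + n_B ln x_B) = −8.314 × (0.601 ln 0.133 + 3.93 ln 0.867) = 14.7 J/K.

ΔS_mix = 14.7 J/K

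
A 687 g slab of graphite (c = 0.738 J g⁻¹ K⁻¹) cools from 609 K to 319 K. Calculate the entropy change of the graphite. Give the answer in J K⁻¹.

ΔS = -328 J/K

ΔS = ∫dQ_rev/T = m c ln(T₂/T₁) = 687 × 0.738 × ln(319/609) = -328 J/K.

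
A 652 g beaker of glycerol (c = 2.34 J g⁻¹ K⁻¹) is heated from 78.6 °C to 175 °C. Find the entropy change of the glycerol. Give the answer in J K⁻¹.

In kelvin: T₁ = 351.75 K, T₂ = 448.15 K. ΔS = ∫dQ_rev/T = m c ln(T₂/T₁) = 652 × 2.34 × ln(448.15/351.75) = 370 J/K.

ΔS = 370 J/K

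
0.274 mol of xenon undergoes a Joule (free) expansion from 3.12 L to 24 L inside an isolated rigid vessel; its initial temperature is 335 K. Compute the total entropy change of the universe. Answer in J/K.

ΔS_universe = 4.65 J/K

For an ideal gas in free expansion Q = 0 and W = 0, so T is unchanged.
Entropy is a state function; using a reversible isothermal path, ΔS_gas = nR ln(V₂/V₁) = 0.274 × 8.314 × ln(24/3.12) = 4.65 J/K.
The insulated surroundings exchange no heat, so ΔS_surr = 0 and ΔS_universe = ΔS_gas.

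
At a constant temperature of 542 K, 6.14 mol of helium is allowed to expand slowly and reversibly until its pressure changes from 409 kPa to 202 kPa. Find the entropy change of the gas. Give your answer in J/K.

ΔS_gas = 36 J/K

For an isothermal ideal gas ΔS_gas = nR ln(P₁/P₂) = 6.14 × 8.314 × ln(409/202) = 36 J/K.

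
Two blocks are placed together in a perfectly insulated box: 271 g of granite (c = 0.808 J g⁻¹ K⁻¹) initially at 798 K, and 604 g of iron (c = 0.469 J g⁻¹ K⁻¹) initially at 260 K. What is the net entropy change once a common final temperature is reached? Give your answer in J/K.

Energy balance: T_f = (m₁c₁T₁ + m₂c₂T₂)/(m₁c₁ + m₂c₂) = 494.56 K.
ΔS₁ = m₁c₁ ln(T_f/T₁) = 218.968 × ln(494.56/798) = -104.76 J/K.
ΔS₂ = m₂c₂ ln(T_f/T₂) = 283.276 × ln(494.56/260) = 182.14 J/K.
ΔS_total = -104.76 + 182.14 = 77.4 J/K.

ΔS_total = 77.4 J/K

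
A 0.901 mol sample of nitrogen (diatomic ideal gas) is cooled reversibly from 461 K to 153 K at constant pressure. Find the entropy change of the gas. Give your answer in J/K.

ΔS = -28.9 J/K

At constant pressure, ΔS = nC_p ln(T₂/T₁) with C_p = 7R/2 = 29.1 J mol⁻¹ K⁻¹.
ΔS = 0.901 × 29.1 × ln(153/461) = -28.9 J/K.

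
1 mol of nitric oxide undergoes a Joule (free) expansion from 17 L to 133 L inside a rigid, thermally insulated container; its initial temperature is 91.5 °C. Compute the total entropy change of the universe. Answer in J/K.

For an ideal gas in free expansion Q = 0 and W = 0, so T is unchanged.
Entropy is a state function; using a reversible isothermal path, ΔS_gas = nR ln(V₂/V₁) = 1 × 8.314 × ln(133/17) = 17.1 J/K.
The insulated surroundings exchange no heat, so ΔS_surr = 0 and ΔS_universe = ΔS_gas.

ΔS_universe = 17.1 J/K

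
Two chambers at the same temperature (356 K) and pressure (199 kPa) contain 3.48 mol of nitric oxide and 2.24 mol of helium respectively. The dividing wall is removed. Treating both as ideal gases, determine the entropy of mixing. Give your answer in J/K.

Mole fractions: x_A = 3.48/5.72 = 0.608, x_B = 0.392.
ΔS_mix = −R(n_A ln x_A + n_B ln x_B) = −8.314 × (3.48 ln 0.608 + 2.24 ln 0.392) = 31.8 J/K.

ΔS_mix = 31.8 J/K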